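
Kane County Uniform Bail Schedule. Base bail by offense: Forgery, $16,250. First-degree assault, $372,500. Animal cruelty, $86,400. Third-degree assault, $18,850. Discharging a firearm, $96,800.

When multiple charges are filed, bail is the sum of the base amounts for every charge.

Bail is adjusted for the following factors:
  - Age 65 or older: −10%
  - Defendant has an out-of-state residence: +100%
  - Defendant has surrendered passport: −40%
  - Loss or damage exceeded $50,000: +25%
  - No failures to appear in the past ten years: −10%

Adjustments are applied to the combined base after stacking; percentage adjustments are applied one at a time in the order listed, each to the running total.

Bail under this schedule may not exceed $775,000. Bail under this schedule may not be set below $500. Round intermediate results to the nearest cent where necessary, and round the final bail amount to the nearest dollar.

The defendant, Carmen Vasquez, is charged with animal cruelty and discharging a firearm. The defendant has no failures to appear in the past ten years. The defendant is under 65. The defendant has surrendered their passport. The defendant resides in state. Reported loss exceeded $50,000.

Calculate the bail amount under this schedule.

Base amounts from the schedule: animal cruelty $86,400; discharging a firearm $96,800.
Stacking rule: sum of all bases. $86,400 + $96,800 = $183,200.
Defendant has surrendered passport (−40%): $183,200 × 0.6 = $109,920.
Loss or damage exceeded $50,000 (+25%): $109,920 × 1.25 = $137,400.
No failures to appear in the past ten years (−10%): $137,400 × 0.9 = $123,660.
$123,660 is within the $775,000 maximum.
$123,660 is at or above the $500 minimum.

$123,660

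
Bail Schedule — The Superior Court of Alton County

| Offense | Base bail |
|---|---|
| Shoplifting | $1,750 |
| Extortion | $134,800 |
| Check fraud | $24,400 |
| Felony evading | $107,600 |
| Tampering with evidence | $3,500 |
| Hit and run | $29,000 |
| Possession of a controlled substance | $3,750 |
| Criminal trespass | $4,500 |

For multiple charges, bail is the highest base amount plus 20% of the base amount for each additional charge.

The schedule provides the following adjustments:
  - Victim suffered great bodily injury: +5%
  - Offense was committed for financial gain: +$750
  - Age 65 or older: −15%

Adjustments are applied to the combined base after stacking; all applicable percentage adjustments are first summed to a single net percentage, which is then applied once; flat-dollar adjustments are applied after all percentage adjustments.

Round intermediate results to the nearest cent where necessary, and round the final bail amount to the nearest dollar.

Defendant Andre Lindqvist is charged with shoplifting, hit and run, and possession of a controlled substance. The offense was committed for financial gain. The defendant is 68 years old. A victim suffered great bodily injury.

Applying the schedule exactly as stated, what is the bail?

Base amounts from the schedule: shoplifting $1,750; hit and run $29,000; possession of a controlled substance $3,750.
Stacking rule: highest base plus 20% of each additional charge. Highest is hit and run at $29,000. Additional: $1,750 × 20% = $350; $3,750 × 20% = $750. Combined base = $29,000 + $1,100 = $30,100.
Net percentage adjustment: +5% −15% = −10%. $30,100 × 0.9 = $27,090.
Offense was committed for financial gain (+$750 flat): $27,090 + $750 = $27,840.

$27,840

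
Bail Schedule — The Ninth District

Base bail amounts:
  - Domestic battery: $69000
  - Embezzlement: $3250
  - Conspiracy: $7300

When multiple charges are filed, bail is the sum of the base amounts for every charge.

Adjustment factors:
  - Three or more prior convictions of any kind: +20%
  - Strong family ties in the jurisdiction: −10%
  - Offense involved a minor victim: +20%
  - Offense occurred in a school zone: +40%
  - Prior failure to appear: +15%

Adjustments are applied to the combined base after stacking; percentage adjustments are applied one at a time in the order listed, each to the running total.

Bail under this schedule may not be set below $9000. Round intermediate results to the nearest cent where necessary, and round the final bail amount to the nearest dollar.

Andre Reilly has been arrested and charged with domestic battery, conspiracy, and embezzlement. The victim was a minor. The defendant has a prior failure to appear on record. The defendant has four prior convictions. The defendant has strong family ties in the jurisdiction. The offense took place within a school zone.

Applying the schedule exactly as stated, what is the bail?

$165986

Base amounts from the schedule: domestic battery $69000; conspiracy $7300; embezzlement $3250.
Stacking rule: sum of all bases. $69000 + $7300 + $3250 = $79550.
Three or more prior convictions of any kind (+20%): $79550 × 1.2 = $95460.
Strong family ties in the jurisdiction (−10%): $95460 × 0.9 = $85914.
Offense involved a minor victim (+20%): $85914 × 1.2 = $103096.80.
Offense occurred in a school zone (+40%): $103096.80 × 1.4 = $144335.52.
Prior failure to appear (+15%): $144335.52 × 1.15 = $165985.85.
$165985.85 is at or above the $9000 minimum.
Rounded to the nearest dollar: $165986.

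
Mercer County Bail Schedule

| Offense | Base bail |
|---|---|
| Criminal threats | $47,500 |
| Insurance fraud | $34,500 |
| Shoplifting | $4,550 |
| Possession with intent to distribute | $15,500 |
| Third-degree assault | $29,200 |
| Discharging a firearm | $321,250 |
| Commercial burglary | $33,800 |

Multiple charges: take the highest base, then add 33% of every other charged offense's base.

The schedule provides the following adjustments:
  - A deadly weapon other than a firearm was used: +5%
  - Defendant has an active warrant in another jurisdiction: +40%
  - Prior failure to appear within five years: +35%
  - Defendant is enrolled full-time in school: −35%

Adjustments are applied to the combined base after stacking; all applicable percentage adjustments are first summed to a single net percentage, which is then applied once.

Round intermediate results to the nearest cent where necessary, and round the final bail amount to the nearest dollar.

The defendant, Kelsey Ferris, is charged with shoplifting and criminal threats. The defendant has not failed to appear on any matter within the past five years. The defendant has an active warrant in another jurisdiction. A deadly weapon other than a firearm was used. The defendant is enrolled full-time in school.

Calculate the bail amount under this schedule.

Base amounts from the schedule: shoplifting $4,550; criminal threats $47,500.
Stacking rule: highest base plus 33% of each additional charge. Highest is criminal threats at $47,500. Additional: $4,550 × 33% = $1,501.50. Combined base = $47,500 + $1,501.50 = $49,001.50.
Net percentage adjustment: +5% +40% −35% = +10%. $49,001.50 × 1.1 = $53,901.65.
Rounded to the nearest dollar: $53,902.

$53,902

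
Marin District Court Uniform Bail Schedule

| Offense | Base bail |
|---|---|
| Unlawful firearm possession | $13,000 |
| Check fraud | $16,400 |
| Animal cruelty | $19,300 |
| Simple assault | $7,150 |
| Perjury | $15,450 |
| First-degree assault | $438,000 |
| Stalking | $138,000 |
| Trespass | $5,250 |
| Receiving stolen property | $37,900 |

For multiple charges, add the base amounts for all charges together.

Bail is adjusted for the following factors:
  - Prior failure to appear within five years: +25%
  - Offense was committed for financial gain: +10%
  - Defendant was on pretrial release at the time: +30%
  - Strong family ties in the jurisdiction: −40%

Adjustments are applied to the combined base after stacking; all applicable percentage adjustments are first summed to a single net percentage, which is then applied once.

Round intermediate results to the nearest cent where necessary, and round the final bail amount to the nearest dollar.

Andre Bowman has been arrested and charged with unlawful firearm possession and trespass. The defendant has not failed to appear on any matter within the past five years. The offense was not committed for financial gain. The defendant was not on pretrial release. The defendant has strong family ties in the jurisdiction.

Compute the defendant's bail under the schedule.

Base amounts from the schedule: unlawful firearm possession $13,000; trespass $5,250.
Stacking rule: sum of all bases. $13,000 + $5,250 = $18,250.
Strong family ties in the jurisdiction (−40%): $18,250 × 0.6 = $10,950.

$10,950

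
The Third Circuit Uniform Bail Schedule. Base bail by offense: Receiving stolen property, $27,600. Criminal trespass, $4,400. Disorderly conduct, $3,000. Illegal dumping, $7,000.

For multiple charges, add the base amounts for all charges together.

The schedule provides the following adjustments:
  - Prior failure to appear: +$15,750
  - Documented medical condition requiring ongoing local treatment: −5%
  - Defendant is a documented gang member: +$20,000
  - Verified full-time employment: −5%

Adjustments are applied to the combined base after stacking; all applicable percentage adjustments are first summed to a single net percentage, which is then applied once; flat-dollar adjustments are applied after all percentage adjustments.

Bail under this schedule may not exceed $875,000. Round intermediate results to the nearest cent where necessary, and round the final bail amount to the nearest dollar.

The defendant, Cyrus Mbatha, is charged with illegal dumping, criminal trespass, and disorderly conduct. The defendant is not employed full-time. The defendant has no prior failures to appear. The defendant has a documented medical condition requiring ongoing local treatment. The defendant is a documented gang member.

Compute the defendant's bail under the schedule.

Base amounts from the schedule: illegal dumping $7,000; criminal trespass $4,400; disorderly conduct $3,000.
Stacking rule: sum of all bases. $7,000 + $4,400 + $3,000 = $14,400.
Documented medical condition requiring ongoing local treatment (−5%): $14,400 × 0.95 = $13,680.
Defendant is a documented gang member (+$20,000 flat): $13,680 + $20,000 = $33,680.
$33,680 is within the $875,000 maximum.

$33,680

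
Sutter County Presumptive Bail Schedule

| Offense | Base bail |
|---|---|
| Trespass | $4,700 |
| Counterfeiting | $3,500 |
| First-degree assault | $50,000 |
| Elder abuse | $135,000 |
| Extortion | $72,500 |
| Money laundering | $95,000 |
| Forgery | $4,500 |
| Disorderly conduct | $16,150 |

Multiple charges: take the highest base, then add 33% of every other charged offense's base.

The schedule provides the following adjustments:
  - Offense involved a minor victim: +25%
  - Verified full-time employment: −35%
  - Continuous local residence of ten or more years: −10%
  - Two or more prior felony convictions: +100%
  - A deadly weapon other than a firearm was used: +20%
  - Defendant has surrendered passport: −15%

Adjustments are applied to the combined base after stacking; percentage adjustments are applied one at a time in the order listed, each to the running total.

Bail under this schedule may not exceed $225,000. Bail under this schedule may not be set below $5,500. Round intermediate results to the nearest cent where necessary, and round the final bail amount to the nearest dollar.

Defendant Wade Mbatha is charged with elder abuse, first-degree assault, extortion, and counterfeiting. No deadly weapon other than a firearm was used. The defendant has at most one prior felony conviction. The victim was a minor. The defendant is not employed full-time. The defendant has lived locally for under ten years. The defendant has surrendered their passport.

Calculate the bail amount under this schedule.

Base amounts from the schedule: elder abuse $135,000; first-degree assault $50,000; extortion $72,500; counterfeiting $3,500.
Stacking rule: highest base plus 33% of each additional charge. Highest is elder abuse at $135,000. Additional: $50,000 × 33% = $16,500; $72,500 × 33% = $23,925; $3,500 × 33% = $1,155. Combined base = $135,000 + $41,580 = $176,580.
Offense involved a minor victim (+25%): $176,580 × 1.25 = $220,725.
Defendant has surrendered passport (−15%): $220,725 × 0.85 = $187,616.25.
$187,616.25 is within the $225,000 maximum.
$187,616.25 is at or above the $5,500 minimum.
Rounded to the nearest dollar: $187,616.

$187,616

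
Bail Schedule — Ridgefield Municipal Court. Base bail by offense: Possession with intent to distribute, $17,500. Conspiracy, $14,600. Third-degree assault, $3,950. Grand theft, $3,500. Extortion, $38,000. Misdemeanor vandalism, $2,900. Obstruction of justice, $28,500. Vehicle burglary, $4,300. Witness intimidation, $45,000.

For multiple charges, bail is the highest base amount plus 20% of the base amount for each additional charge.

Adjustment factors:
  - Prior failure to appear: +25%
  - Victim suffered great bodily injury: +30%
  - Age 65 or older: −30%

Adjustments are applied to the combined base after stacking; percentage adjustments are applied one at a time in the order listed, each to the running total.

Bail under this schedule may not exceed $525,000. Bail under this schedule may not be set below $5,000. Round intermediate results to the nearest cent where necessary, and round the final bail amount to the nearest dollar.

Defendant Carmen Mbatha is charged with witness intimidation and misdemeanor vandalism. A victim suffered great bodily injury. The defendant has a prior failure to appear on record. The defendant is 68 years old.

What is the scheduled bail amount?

Base amounts from the schedule: witness intimidation $45,000; misdemeanor vandalism $2,900.
Stacking rule: highest base plus 20% of each additional charge. Highest is witness intimidation at $45,000. Additional: $2,900 × 20% = $580. Combined base = $45,000 + $580 = $45,580.
Prior failure to appear (+25%): $45,580 × 1.25 = $56,975.
Victim suffered great bodily injury (+30%): $56,975 × 1.3 = $74,067.50.
Age 65 or older (−30%): $74,067.50 × 0.7 = $51,847.25.
$51,847.25 is within the $525,000 maximum.
$51,847.25 is at or above the $5,000 minimum.
Rounded to the nearest dollar: $51,847.

$51,847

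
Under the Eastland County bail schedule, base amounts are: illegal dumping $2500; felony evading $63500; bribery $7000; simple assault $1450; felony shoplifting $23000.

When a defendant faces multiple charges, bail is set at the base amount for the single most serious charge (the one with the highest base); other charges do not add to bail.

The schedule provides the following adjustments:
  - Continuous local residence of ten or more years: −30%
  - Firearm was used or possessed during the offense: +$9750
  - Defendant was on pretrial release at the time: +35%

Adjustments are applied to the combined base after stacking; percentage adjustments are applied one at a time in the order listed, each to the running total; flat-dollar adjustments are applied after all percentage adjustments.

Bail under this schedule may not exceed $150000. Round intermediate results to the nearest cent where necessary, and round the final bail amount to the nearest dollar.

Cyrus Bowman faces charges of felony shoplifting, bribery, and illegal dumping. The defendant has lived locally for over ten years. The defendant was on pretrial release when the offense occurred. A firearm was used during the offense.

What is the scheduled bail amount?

Base amounts from the schedule: felony shoplifting $23000; bribery $7000; illegal dumping $2500.
Stacking rule: use the highest base only. Highest is felony shoplifting at $23000. Combined base = $23000.
Continuous local residence of ten or more years (−30%): $23000 × 0.7 = $16100.
Defendant was on pretrial release at the time (+35%): $16100 × 1.35 = $21735.
Firearm was used or possessed during the offense (+$9750 flat): $21735 + $9750 = $31485.
$31485 is within the $150000 maximum.

$31485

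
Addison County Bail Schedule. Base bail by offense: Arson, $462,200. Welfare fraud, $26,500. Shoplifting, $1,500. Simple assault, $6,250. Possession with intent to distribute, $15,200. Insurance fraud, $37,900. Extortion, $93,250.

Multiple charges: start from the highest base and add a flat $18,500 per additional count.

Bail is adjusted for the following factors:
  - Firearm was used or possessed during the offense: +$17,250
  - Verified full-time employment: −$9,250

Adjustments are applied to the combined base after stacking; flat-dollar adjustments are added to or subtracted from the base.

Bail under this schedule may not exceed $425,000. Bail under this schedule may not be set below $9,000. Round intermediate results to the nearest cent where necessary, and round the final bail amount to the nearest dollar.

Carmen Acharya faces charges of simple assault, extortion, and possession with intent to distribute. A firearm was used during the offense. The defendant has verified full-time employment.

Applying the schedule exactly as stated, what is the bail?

Base amounts from the schedule: simple assault $6,250; extortion $93,250; possession with intent to distribute $15,200.
Stacking rule: highest base plus $18,500 per additional charge. Highest is extortion at $93,250; 2 additional charges → +$37,000. Combined base = $130,250.
Firearm was used or possessed during the offense (+$17,250 flat): $130,250 + $17,250 = $147,500.
Verified full-time employment (−$9,250 flat): $147,500 − $9,250 = $138,250.
$138,250 is within the $425,000 maximum.
$138,250 is at or above the $9,000 minimum.

$138,250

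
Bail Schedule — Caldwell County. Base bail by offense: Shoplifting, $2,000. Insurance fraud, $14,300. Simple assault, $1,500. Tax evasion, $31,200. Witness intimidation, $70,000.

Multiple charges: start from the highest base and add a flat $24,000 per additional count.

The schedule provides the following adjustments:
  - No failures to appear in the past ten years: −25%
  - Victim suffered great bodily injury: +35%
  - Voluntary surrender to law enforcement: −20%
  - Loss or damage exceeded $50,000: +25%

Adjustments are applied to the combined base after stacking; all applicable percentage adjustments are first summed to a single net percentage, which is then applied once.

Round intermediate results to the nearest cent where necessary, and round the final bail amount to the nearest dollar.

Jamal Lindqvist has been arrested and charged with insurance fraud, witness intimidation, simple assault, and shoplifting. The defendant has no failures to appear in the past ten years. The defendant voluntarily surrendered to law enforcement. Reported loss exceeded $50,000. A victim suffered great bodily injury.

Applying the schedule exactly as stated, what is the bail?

$163,300

Base amounts from the schedule: insurance fraud $14,300; witness intimidation $70,000; simple assault $1,500; shoplifting $2,000.
Stacking rule: highest base plus $24,000 per additional charge. Highest is witness intimidation at $70,000; 3 additional charges → +$72,000. Combined base = $142,000.
Net percentage adjustment: −25% +35% −20% +25% = +15%. $142,000 × 1.15 = $163,300.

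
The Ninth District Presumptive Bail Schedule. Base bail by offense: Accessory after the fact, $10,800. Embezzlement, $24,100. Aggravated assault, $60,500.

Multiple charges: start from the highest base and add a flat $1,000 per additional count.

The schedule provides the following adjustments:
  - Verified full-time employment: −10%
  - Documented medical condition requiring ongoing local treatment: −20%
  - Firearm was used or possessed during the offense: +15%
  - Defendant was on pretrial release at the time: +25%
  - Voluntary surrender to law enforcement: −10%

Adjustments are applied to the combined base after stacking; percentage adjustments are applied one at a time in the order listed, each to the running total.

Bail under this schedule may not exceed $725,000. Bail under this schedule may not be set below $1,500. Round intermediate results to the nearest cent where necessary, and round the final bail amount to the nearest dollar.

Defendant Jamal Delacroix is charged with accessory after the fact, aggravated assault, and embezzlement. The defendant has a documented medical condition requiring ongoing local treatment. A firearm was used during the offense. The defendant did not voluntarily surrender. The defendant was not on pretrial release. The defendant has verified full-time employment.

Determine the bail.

$51,750

Base amounts from the schedule: accessory after the fact $10,800; aggravated assault $60,500; embezzlement $24,100.
Stacking rule: highest base plus $1,000 per additional charge. Highest is aggravated assault at $60,500; 2 additional charges → +$2,000. Combined base = $62,500.
Verified full-time employment (−10%): $62,500 × 0.9 = $56,250.
Documented medical condition requiring ongoing local treatment (−20%): $56,250 × 0.8 = $45,000.
Firearm was used or possessed during the offense (+15%): $45,000 × 1.15 = $51,750.
$51,750 is within the $725,000 maximum.
$51,750 is at or above the $1,500 minimum.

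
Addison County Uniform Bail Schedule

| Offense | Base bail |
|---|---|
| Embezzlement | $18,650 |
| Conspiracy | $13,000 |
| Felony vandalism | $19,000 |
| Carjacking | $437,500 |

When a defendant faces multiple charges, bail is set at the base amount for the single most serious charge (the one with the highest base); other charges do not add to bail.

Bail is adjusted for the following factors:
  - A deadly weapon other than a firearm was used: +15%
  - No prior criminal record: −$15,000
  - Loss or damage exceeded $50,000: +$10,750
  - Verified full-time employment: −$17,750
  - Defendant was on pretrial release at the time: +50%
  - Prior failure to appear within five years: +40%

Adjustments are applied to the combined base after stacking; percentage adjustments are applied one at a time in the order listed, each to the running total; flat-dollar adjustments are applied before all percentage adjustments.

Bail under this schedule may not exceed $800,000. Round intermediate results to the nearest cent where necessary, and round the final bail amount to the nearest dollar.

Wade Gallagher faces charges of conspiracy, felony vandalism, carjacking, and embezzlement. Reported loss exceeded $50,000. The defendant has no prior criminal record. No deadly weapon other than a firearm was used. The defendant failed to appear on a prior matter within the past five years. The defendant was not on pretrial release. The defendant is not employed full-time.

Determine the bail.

Base amounts from the schedule: conspiracy $13,000; felony vandalism $19,000; carjacking $437,500; embezzlement $18,650.
Stacking rule: use the highest base only. Highest is carjacking at $437,500. Combined base = $437,500.
No prior criminal record (−$15,000 flat): $437,500 − $15,000 = $422,500.
Loss or damage exceeded $50,000 (+$10,750 flat): $422,500 + $10,750 = $433,250.
Prior failure to appear within five years (+40%): $433,250 × 1.4 = $606,550.
$606,550 is within the $800,000 maximum.

$606,550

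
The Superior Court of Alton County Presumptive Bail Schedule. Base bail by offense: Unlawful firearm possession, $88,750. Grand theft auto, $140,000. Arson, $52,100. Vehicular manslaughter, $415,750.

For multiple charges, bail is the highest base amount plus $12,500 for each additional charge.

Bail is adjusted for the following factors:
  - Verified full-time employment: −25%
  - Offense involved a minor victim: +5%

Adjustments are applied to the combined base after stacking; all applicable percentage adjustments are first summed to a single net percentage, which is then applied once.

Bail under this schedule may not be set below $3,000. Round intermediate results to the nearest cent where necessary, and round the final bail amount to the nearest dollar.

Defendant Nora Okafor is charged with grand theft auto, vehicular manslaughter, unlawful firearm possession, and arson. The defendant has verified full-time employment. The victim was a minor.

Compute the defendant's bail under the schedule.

$362,600

Base amounts from the schedule: grand theft auto $140,000; vehicular manslaughter $415,750; unlawful firearm possession $88,750; arson $52,100.
Stacking rule: highest base plus $12,500 per additional charge. Highest is vehicular manslaughter at $415,750; 3 additional charges → +$37,500. Combined base = $453,250.
Net percentage adjustment: −25% +5% = −20%. $453,250 × 0.8 = $362,600.
$362,600 is at or above the $3,000 minimum.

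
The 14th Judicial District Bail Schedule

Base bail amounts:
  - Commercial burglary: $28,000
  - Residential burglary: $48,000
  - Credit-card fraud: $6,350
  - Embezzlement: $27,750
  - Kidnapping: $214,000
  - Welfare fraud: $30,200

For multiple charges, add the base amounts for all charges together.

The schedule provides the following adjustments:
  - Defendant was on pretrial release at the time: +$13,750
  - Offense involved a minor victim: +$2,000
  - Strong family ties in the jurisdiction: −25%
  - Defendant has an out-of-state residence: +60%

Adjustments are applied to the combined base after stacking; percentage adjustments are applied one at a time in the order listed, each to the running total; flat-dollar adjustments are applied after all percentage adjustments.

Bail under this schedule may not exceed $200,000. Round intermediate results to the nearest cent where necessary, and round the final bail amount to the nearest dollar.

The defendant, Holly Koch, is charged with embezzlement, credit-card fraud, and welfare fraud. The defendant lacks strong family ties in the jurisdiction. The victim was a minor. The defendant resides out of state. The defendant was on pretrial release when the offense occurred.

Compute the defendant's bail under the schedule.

Base amounts from the schedule: embezzlement $27,750; credit-card fraud $6,350; welfare fraud $30,200.
Stacking rule: sum of all bases. $27,750 + $6,350 + $30,200 = $64,300.
Defendant has an out-of-state residence (+60%): $64,300 × 1.6 = $102,880.
Defendant was on pretrial release at the time (+$13,750 flat): $102,880 + $13,750 = $116,630.
Offense involved a minor victim (+$2,000 flat): $116,630 + $2,000 = $118,630.
$118,630 is within the $200,000 maximum.

$118,630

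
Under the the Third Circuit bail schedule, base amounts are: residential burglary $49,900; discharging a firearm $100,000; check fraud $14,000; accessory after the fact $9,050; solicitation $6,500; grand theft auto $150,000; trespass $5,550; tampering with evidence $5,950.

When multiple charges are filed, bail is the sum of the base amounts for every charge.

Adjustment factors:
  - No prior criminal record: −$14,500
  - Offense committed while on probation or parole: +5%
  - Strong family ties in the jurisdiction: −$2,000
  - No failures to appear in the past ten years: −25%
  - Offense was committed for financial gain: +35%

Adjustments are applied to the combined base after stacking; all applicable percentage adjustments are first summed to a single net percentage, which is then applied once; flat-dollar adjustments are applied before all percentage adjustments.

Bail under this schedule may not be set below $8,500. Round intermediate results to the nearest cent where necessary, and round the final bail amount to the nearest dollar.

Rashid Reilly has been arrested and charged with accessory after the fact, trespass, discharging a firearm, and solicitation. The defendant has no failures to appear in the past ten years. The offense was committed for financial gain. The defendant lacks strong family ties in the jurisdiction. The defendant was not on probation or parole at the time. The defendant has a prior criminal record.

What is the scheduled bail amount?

$133,210

Base amounts from the schedule: accessory after the fact $9,050; trespass $5,550; discharging a firearm $100,000; solicitation $6,500.
Stacking rule: sum of all bases. $9,050 + $5,550 + $100,000 + $6,500 = $121,100.
Net percentage adjustment: −25% +35% = +10%. $121,100 × 1.1 = $133,210.
$133,210 is at or above the $8,500 minimum.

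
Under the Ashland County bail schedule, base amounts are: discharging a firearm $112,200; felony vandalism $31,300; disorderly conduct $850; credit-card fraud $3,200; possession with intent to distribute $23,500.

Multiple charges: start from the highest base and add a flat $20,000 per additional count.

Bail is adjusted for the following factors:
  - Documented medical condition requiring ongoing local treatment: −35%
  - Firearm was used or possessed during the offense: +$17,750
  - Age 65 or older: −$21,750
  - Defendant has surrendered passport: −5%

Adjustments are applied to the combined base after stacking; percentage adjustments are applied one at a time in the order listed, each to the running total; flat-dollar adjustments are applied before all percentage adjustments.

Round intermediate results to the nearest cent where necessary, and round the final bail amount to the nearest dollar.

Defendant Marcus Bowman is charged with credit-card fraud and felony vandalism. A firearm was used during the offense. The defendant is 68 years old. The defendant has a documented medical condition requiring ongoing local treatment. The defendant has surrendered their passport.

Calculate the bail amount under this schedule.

Base amounts from the schedule: credit-card fraud $3,200; felony vandalism $31,300.
Stacking rule: highest base plus $20,000 per additional charge. Highest is felony vandalism at $31,300; 1 additional charge → +$20,000. Combined base = $51,300.
Firearm was used or possessed during the offense (+$17,750 flat): $51,300 + $17,750 = $69,050.
Age 65 or older (−$21,750 flat): $69,050 − $21,750 = $47,300.
Documented medical condition requiring ongoing local treatment (−35%): $47,300 × 0.65 = $30,745.
Defendant has surrendered passport (−5%): $30,745 × 0.95 = $29,207.75.
Rounded to the nearest dollar: $29,208.

$29,208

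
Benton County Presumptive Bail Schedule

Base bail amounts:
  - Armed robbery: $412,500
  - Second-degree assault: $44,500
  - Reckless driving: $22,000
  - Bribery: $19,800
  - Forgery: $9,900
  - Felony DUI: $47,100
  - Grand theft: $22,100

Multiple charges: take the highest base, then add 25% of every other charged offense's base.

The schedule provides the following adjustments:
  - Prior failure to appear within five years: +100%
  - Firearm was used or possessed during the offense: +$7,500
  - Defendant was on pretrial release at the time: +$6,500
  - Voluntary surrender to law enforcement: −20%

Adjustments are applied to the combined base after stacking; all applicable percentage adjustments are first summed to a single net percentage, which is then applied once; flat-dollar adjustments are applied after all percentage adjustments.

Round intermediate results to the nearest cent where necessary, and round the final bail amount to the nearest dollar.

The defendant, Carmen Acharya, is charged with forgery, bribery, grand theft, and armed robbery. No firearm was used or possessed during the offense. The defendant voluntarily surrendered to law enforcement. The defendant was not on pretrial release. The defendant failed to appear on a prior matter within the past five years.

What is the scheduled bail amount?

Base amounts from the schedule: forgery $9,900; bribery $19,800; grand theft $22,100; armed robbery $412,500.
Stacking rule: highest base plus 25% of each additional charge. Highest is armed robbery at $412,500. Additional: $9,900 × 25% = $2,475; $19,800 × 25% = $4,950; $22,100 × 25% = $5,525. Combined base = $412,500 + $12,950 = $425,450.
Net percentage adjustment: +100% −20% = +80%. $425,450 × 1.8 = $765,810.

$765,810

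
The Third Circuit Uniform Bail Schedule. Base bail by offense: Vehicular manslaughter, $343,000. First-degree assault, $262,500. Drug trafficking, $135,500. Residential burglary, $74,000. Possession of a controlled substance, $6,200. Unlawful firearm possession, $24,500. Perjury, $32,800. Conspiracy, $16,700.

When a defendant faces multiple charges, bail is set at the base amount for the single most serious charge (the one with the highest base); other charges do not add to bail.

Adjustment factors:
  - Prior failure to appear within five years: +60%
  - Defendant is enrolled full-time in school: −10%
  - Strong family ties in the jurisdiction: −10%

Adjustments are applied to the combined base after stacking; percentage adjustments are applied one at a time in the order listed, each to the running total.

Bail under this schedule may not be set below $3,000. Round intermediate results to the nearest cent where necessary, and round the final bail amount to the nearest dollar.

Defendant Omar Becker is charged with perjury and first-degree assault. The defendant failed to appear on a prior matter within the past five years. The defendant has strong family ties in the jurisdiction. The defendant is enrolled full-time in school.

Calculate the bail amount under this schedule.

Base amounts from the schedule: perjury $32,800; first-degree assault $262,500.
Stacking rule: use the highest base only. Highest is first-degree assault at $262,500. Combined base = $262,500.
Prior failure to appear within five years (+60%): $262,500 × 1.6 = $420,000.
Defendant is enrolled full-time in school (−10%): $420,000 × 0.9 = $378,000.
Strong family ties in the jurisdiction (−10%): $378,000 × 0.9 = $340,200.
$340,200 is at or above the $3,000 minimum.

$340,200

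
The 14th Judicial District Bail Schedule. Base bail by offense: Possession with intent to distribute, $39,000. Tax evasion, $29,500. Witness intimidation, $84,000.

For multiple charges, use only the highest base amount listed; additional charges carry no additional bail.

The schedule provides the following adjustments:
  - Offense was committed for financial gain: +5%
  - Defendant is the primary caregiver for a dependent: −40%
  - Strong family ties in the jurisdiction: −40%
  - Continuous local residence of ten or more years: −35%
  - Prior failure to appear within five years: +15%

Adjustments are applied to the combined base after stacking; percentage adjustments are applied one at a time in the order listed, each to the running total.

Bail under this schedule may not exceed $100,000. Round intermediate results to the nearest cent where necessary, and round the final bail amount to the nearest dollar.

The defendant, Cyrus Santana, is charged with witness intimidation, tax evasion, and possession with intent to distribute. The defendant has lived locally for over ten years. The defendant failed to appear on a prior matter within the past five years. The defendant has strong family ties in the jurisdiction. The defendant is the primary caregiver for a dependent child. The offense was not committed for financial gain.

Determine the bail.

Base amounts from the schedule: witness intimidation $84,000; tax evasion $29,500; possession with intent to distribute $39,000.
Stacking rule: use the highest base only. Highest is witness intimidation at $84,000. Combined base = $84,000.
Defendant is the primary caregiver for a dependent (−40%): $84,000 × 0.6 = $50,400.
Strong family ties in the jurisdiction (−40%): $50,400 × 0.6 = $30,240.
Continuous local residence of ten or more years (−35%): $30,240 × 0.65 = $19,656.
Prior failure to appear within five years (+15%): $19,656 × 1.15 = $22,604.40.
$22,604.40 is within the $100,000 maximum.
Rounded to the nearest dollar: $22,604.

$22,604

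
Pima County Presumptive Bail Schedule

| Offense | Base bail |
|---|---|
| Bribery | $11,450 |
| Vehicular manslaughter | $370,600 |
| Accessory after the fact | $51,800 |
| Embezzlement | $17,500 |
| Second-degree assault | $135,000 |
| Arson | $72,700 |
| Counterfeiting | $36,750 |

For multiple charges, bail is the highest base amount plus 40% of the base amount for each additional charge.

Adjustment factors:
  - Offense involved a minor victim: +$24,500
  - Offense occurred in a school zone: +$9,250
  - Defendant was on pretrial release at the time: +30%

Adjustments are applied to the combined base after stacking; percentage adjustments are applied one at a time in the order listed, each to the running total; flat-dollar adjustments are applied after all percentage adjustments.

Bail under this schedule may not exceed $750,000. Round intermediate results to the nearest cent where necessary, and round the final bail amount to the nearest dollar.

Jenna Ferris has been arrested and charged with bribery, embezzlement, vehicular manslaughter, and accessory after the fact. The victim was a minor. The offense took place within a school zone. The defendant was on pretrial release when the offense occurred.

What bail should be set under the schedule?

$557,520

Base amounts from the schedule: bribery $11,450; embezzlement $17,500; vehicular manslaughter $370,600; accessory after the fact $51,800.
Stacking rule: highest base plus 40% of each additional charge. Highest is vehicular manslaughter at $370,600. Additional: $11,450 × 40% = $4,580; $17,500 × 40% = $7,000; $51,800 × 40% = $20,720. Combined base = $370,600 + $32,300 = $402,900.
Defendant was on pretrial release at the time (+30%): $402,900 × 1.3 = $523,770.
Offense involved a minor victim (+$24,500 flat): $523,770 + $24,500 = $548,270.
Offense occurred in a school zone (+$9,250 flat): $548,270 + $9,250 = $557,520.
$557,520 is within the $750,000 maximum.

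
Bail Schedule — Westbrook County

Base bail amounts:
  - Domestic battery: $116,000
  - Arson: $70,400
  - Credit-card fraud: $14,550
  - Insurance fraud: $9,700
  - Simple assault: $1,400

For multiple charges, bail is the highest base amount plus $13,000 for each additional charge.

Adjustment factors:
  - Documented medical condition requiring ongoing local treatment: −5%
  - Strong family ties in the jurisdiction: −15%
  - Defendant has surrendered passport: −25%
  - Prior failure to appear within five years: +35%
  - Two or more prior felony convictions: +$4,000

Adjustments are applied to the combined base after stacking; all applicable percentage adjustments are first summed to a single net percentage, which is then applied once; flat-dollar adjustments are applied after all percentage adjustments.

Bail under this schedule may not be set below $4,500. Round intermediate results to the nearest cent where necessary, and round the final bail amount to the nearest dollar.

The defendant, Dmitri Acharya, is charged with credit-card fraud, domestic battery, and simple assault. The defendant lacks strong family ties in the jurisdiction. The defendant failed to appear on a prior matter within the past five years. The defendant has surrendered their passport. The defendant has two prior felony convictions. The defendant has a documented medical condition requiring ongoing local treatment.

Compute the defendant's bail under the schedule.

$153,100

Base amounts from the schedule: credit-card fraud $14,550; domestic battery $116,000; simple assault $1,400.
Stacking rule: highest base plus $13,000 per additional charge. Highest is domestic battery at $116,000; 2 additional charges → +$26,000. Combined base = $142,000.
Net percentage adjustment: −5% −25% +35% = +5%. $142,000 × 1.05 = $149,100.
Two or more prior felony convictions (+$4,000 flat): $149,100 + $4,000 = $153,100.
$153,100 is at or above the $4,500 minimum.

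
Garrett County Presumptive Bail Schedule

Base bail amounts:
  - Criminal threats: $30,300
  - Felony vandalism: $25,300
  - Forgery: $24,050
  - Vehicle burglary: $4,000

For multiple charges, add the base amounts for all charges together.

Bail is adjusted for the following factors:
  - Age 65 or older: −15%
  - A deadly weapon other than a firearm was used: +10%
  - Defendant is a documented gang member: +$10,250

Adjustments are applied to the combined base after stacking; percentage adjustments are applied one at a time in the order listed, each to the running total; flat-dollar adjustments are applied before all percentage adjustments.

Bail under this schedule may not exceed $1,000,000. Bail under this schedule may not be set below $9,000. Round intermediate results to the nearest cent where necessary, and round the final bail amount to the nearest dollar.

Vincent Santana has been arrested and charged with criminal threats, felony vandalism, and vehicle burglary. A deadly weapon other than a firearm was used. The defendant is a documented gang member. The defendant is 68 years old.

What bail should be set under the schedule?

$65,310

Base amounts from the schedule: criminal threats $30,300; felony vandalism $25,300; vehicle burglary $4,000.
Stacking rule: sum of all bases. $30,300 + $25,300 + $4,000 = $59,600.
Defendant is a documented gang member (+$10,250 flat): $59,600 + $10,250 = $69,850.
Age 65 or older (−15%): $69,850 × 0.85 = $59,372.50.
A deadly weapon other than a firearm was used (+10%): $59,372.50 × 1.1 = $65,309.75.
$65,309.75 is within the $1,000,000 maximum.
$65,309.75 is at or above the $9,000 minimum.
Rounded to the nearest dollar: $65,310.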